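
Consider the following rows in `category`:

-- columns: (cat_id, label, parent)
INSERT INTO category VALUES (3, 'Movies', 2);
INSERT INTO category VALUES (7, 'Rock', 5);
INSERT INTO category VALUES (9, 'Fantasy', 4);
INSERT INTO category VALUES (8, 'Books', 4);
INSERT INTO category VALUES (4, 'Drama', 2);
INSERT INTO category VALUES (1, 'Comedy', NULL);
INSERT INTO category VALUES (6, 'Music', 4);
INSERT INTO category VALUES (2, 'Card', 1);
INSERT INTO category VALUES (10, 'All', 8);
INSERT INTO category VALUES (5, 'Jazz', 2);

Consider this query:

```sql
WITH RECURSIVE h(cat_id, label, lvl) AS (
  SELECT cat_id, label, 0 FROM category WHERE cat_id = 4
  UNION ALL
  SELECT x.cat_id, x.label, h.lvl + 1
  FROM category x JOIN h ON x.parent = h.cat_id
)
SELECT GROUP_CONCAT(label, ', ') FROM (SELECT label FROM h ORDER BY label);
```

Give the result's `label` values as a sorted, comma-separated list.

All, Books, Drama, Fantasy, Music

Base: cat_id=4 (Drama) at lvl 0.
Iteration 1: rows with parent in {4} -> Music (id 6, lvl 1), Books (id 8, lvl 1), Fantasy (id 9, lvl 1).
Iteration 2: rows with parent in {6,8,9} -> All (id 10, lvl 2).
Iteration 3: no rows with parent in {10}; recursion stops.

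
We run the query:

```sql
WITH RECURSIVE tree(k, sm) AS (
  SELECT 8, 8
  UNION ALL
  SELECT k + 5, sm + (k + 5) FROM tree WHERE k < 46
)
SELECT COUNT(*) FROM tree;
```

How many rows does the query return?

9

Base: k=8, sm=8.
Iteration 1: 8 < 46 holds -> k = 8 + 5 = 13, sm = 8 + 13 = 21.
Iteration 2: 13 < 46 holds -> k = 13 + 5 = 18, sm = 21 + 18 = 39.
Iteration 3: 18 < 46 holds -> k = 18 + 5 = 23, sm = 39 + 23 = 62.
Iteration 4: 23 < 46 holds -> k = 23 + 5 = 28, sm = 62 + 28 = 90.
Iteration 5: 28 < 46 holds -> k = 28 + 5 = 33, sm = 90 + 33 = 123.
Iteration 6: 33 < 46 holds -> k = 33 + 5 = 38, sm = 123 + 38 = 161.
Iteration 7: 38 < 46 holds -> k = 38 + 5 = 43, sm = 161 + 43 = 204.
Iteration 8: 43 < 46 holds -> k = 43 + 5 = 48, sm = 204 + 48 = 252.
Iteration 9: 48 < 46 fails; recursion stops.
Total rows emitted: 9.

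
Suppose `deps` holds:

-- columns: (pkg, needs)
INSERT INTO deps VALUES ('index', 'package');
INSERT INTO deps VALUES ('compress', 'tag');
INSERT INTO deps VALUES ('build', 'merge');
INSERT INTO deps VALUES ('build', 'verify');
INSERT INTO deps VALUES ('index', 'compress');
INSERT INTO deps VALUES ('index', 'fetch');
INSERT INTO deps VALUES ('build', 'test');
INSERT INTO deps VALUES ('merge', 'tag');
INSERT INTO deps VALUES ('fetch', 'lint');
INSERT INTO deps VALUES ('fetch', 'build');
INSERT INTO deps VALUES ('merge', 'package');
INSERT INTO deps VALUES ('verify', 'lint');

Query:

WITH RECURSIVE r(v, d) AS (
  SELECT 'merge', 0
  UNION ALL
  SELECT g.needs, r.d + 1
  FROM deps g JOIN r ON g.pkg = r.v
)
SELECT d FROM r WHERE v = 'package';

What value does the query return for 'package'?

Base: (merge, d=0).
Iteration 1: edges from {merge} -> (package, d=1), (tag, d=1).
Iteration 2: no outgoing edges from {package,tag}; recursion stops.

1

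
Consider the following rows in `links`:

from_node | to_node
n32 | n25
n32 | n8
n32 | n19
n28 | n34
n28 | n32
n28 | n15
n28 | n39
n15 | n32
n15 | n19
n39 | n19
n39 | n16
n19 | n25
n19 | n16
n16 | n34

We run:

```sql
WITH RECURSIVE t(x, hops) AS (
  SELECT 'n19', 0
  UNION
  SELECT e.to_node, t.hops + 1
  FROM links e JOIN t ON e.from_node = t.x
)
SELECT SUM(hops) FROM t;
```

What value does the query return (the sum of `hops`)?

4

Base: (n19, hops=0).
Iteration 1: edges from {n19} -> (n16, hops=1), (n25, hops=1).
Iteration 2: edges from {n16,n25} -> (n34, hops=2).
Iteration 3: no outgoing edges from {n34}; recursion stops.
SUM(hops) = 0 + 1 + 1 + 2 = 4.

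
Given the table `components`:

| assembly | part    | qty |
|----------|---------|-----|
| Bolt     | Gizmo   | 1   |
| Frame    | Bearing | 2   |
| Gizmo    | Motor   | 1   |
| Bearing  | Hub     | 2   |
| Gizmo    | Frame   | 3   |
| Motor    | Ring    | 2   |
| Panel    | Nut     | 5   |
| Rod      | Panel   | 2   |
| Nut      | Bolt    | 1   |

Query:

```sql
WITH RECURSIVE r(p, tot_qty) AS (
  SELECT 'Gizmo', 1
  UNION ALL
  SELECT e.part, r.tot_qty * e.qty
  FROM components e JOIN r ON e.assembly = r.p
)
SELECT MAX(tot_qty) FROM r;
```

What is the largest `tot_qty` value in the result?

Base: (Gizmo, tot_qty=1).
Iteration 1: components of {Gizmo} -> Frame = 1*3 = 3, Motor = 1*1 = 1.
Iteration 2: components of {Frame,Motor} -> Bearing = 3*2 = 6, Ring = 1*2 = 2.
Iteration 3: components of {Bearing,Ring} -> Hub = 6*2 = 12.
Iteration 4: no further components; recursion stops.
tot_qty values: 1, 3, 1, 6, 2, 12; the maximum is 12.

12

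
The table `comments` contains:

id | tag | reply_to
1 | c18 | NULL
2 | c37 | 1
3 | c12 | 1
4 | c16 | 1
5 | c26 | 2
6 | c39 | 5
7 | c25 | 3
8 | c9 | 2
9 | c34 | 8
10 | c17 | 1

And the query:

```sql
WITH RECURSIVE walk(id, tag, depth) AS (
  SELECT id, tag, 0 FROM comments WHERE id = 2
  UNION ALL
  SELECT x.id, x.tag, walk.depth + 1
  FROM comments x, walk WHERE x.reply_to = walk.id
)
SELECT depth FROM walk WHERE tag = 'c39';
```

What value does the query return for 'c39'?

Base: id=2 (c37) at depth 0.
Iteration 1: rows with reply_to in {2} -> c26 (id 5, depth 1), c9 (id 8, depth 1).
Iteration 2: rows with reply_to in {5,8} -> c39 (id 6, depth 2), c34 (id 9, depth 2).
Iteration 3: no rows with reply_to in {6,9}; recursion stops.

2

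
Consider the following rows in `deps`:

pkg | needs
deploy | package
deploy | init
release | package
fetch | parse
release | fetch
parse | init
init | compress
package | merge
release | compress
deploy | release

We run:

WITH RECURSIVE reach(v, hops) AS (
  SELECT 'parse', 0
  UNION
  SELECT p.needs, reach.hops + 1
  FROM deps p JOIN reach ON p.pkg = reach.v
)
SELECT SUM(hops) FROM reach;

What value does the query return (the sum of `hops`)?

Base: (parse, hops=0).
Iteration 1: edges from {parse} -> (init, hops=1).
Iteration 2: edges from {init} -> (compress, hops=2).
Iteration 3: no outgoing edges from {compress}; recursion stops.
SUM(hops) = 0 + 1 + 2 = 3.

3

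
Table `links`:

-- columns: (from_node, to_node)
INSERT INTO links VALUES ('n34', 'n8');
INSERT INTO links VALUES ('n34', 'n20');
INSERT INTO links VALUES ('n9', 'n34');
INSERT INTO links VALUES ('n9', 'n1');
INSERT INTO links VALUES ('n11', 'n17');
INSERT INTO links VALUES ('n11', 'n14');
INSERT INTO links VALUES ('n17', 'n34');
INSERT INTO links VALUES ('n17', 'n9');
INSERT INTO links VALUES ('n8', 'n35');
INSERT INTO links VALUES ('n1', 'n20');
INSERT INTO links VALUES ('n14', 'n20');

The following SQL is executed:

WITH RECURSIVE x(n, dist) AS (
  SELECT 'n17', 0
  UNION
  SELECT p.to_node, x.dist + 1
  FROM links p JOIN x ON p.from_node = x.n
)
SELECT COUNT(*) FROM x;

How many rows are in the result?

Base: (n17, dist=0).
Iteration 1: edges from {n17} -> (n34, dist=1), (n9, dist=1).
Iteration 2: edges from {n34,n9} -> (n1, dist=2), (n20, dist=2), (n34, dist=2), (n8, dist=2).
Iteration 3: edges from {n1,n20,n34,n8} -> (n20, dist=3), (n35, dist=3), (n8, dist=3). [UNION drops 1 duplicate row(s)]
Iteration 4: edges from {n20,n35,n8} -> (n35, dist=4).
Iteration 5: no outgoing edges from {n35}; recursion stops.
Total rows emitted: 11.

11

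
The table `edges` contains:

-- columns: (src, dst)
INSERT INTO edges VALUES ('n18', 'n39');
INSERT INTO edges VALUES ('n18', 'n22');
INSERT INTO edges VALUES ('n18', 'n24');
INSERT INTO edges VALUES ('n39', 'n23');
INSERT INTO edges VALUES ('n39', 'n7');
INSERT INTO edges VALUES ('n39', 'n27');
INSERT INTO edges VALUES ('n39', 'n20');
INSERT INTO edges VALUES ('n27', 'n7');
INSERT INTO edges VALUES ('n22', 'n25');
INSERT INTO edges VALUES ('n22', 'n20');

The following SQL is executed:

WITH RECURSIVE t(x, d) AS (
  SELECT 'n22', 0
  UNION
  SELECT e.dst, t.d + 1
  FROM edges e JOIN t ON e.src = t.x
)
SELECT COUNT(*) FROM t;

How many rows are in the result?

3

Base: (n22, d=0).
Iteration 1: edges from {n22} -> (n20, d=1), (n25, d=1).
Iteration 2: no outgoing edges from {n20,n25}; recursion stops.
Total rows emitted: 3.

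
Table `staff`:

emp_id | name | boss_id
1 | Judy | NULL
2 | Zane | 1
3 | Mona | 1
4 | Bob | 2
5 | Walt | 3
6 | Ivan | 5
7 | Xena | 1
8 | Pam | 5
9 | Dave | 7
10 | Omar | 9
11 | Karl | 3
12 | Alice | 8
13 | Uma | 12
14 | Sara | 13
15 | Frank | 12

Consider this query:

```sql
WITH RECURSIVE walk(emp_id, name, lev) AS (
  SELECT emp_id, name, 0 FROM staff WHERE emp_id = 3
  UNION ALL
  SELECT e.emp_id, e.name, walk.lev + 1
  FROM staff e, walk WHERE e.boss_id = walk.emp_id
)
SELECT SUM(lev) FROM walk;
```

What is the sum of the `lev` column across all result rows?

22

Base: emp_id=3 (Mona) at lev 0.
Iteration 1: rows with boss_id in {3} -> Walt (id 5, lev 1), Karl (id 11, lev 1).
Iteration 2: rows with boss_id in {5,11} -> Ivan (id 6, lev 2), Pam (id 8, lev 2).
Iteration 3: rows with boss_id in {6,8} -> Alice (id 12, lev 3).
Iteration 4: rows with boss_id in {12} -> Uma (id 13, lev 4), Frank (id 15, lev 4).
Iteration 5: rows with boss_id in {13,15} -> Sara (id 14, lev 5).
Iteration 6: no rows with boss_id in {14}; recursion stops.
SUM(lev) = 0 + 1 + 1 + 2 + 2 + 3 + 4 + 4 + 5 = 22.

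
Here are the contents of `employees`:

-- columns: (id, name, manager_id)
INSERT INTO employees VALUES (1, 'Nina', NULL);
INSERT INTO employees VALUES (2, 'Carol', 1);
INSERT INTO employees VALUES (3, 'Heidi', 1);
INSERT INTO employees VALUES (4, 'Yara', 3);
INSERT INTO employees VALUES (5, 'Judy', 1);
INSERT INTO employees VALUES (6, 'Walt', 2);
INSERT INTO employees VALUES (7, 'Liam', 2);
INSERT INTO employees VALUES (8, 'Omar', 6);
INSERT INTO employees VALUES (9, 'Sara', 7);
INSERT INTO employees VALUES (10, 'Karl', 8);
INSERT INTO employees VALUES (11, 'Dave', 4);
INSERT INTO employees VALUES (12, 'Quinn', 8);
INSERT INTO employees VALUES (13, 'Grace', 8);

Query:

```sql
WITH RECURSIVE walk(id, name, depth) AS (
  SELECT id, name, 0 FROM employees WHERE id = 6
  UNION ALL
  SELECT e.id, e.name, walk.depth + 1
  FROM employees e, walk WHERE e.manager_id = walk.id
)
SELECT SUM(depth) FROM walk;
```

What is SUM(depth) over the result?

7

Base: id=6 (Walt) at depth 0.
Iteration 1: rows with manager_id in {6} -> Omar (id 8, depth 1).
Iteration 2: rows with manager_id in {8} -> Karl (id 10, depth 2), Quinn (id 12, depth 2), Grace (id 13, depth 2).
Iteration 3: no rows with manager_id in {10,12,13}; recursion stops.
SUM(depth) = 0 + 1 + 2 + 2 + 2 = 7.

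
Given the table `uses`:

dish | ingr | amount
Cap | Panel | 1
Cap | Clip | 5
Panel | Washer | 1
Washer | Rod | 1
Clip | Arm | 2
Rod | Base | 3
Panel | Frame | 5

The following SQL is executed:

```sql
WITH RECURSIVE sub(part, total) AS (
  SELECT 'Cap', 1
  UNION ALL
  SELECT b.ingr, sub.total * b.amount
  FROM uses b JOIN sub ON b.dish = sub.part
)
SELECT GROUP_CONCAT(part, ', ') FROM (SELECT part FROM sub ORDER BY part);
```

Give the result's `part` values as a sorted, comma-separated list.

Base: (Cap, total=1).
Iteration 1: components of {Cap} -> Clip = 1*5 = 5, Panel = 1*1 = 1.
Iteration 2: components of {Clip,Panel} -> Arm = 5*2 = 10, Frame = 1*5 = 5, Washer = 1*1 = 1.
Iteration 3: components of {Arm,Frame,Washer} -> Rod = 1*1 = 1.
Iteration 4: components of {Rod} -> Base = 1*3 = 3.
Iteration 5: no further components; recursion stops.

Arm, Base, Cap, Clip, Frame, Panel, Rod, Washer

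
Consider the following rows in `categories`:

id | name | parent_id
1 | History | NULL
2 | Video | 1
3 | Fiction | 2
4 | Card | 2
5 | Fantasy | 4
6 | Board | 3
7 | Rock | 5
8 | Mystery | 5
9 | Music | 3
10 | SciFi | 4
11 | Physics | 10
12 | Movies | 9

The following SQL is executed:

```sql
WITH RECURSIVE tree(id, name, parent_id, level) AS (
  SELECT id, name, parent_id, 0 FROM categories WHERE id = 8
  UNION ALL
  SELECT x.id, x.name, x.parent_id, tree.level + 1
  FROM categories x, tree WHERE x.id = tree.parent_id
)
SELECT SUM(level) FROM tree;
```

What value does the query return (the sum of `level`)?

10

Base: id=8 (Mystery), parent_id=5, level 0.
Iteration 1: join on id=5 -> Fantasy (id 5, parent_id=4, level 1).
Iteration 2: join on id=4 -> Card (id 4, parent_id=2, level 2).
Iteration 3: join on id=2 -> Video (id 2, parent_id=1, level 3).
Iteration 4: join on id=1 -> History (id 1, parent_id=NULL, level 4).
Iteration 5: parent_id is NULL; no match; recursion stops.
SUM(level) = 0 + 1 + 2 + 3 + 4 = 10.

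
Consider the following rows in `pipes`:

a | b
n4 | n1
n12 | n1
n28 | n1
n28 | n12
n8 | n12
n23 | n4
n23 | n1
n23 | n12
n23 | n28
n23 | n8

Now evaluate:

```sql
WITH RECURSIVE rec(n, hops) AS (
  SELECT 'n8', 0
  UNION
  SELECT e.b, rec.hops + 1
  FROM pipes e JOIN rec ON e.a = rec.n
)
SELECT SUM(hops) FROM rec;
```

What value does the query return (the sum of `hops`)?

Base: (n8, hops=0).
Iteration 1: edges from {n8} -> (n12, hops=1).
Iteration 2: edges from {n12} -> (n1, hops=2).
Iteration 3: no outgoing edges from {n1}; recursion stops.
SUM(hops) = 0 + 1 + 2 = 3.

3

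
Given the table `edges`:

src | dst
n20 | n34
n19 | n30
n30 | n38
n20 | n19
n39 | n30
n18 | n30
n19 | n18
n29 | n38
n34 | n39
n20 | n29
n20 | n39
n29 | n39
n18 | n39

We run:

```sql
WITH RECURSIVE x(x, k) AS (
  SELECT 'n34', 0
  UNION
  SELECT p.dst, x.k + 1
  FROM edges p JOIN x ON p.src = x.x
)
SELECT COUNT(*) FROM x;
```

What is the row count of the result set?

Base: (n34, k=0).
Iteration 1: edges from {n34} -> (n39, k=1).
Iteration 2: edges from {n39} -> (n30, k=2).
Iteration 3: edges from {n30} -> (n38, k=3).
Iteration 4: no outgoing edges from {n38}; recursion stops.
Total rows emitted: 4.

4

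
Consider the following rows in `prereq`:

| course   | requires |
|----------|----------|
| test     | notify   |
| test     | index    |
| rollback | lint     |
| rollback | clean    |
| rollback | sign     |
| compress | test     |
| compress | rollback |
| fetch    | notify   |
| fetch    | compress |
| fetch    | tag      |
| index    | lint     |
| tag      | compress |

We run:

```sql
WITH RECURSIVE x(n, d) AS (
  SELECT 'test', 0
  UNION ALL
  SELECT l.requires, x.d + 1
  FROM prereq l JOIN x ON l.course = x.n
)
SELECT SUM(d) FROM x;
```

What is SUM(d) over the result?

Base: (test, d=0).
Iteration 1: edges from {test} -> (index, d=1), (notify, d=1).
Iteration 2: edges from {index,notify} -> (lint, d=2).
Iteration 3: no outgoing edges from {lint}; recursion stops.
SUM(d) = 0 + 1 + 1 + 2 = 4.

4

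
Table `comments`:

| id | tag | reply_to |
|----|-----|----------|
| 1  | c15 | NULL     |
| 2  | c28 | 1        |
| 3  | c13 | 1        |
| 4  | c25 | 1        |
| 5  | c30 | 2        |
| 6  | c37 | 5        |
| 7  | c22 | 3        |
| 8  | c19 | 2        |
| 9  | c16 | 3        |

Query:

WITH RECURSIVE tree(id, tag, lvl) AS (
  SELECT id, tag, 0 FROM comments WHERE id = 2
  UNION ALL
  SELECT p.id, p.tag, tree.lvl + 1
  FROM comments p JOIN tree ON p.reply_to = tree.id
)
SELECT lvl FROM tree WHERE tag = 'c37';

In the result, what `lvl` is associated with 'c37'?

2

Base: id=2 (c28) at lvl 0.
Iteration 1: rows with reply_to in {2} -> c30 (id 5, lvl 1), c19 (id 8, lvl 1).
Iteration 2: rows with reply_to in {5,8} -> c37 (id 6, lvl 2).
Iteration 3: no rows with reply_to in {6}; recursion stops.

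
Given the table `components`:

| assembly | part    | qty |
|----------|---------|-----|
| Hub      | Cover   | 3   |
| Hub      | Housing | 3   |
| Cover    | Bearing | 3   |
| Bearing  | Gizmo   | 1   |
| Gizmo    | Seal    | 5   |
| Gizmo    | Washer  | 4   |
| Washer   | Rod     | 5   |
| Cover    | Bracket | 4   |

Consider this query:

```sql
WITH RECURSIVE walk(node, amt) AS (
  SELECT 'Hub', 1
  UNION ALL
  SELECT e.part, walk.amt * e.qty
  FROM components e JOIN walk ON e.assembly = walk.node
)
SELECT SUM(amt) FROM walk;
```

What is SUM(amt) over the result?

298

Base: (Hub, amt=1).
Iteration 1: components of {Hub} -> Cover = 1*3 = 3, Housing = 1*3 = 3.
Iteration 2: components of {Cover,Housing} -> Bearing = 3*3 = 9, Bracket = 3*4 = 12.
Iteration 3: components of {Bearing,Bracket} -> Gizmo = 9*1 = 9.
Iteration 4: components of {Gizmo} -> Seal = 9*5 = 45, Washer = 9*4 = 36.
Iteration 5: components of {Seal,Washer} -> Rod = 36*5 = 180.
Iteration 6: no further components; recursion stops.
SUM(amt) = 1 + 3 + 3 + 9 + 12 + 9 + 45 + 36 + 180 = 298.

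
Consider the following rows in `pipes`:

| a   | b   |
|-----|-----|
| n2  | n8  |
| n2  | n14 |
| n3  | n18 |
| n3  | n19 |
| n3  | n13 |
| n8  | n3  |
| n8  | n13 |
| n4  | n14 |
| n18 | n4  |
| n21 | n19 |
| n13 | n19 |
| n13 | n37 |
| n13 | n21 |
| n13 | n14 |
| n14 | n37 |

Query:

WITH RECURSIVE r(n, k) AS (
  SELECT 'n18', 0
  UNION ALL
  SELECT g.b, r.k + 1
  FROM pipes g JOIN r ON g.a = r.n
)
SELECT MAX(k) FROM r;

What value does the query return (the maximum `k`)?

3

Base: (n18, k=0).
Iteration 1: edges from {n18} -> (n4, k=1).
Iteration 2: edges from {n4} -> (n14, k=2).
Iteration 3: edges from {n14} -> (n37, k=3).
Iteration 4: no outgoing edges from {n37}; recursion stops.
k values: 0, 1, 2, 3; the maximum is 3.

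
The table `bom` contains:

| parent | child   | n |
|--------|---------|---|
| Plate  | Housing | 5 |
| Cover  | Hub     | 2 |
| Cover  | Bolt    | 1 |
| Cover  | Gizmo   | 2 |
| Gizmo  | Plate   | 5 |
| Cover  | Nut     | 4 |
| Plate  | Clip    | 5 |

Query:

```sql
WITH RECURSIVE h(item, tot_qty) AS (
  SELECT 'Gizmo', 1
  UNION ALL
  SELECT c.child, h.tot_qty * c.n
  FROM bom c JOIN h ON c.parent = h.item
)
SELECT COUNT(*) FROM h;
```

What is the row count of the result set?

4

Base: (Gizmo, tot_qty=1).
Iteration 1: components of {Gizmo} -> Plate = 1*5 = 5.
Iteration 2: components of {Plate} -> Clip = 5*5 = 25, Housing = 5*5 = 25.
Iteration 3: no further components; recursion stops.
Total rows emitted: 4.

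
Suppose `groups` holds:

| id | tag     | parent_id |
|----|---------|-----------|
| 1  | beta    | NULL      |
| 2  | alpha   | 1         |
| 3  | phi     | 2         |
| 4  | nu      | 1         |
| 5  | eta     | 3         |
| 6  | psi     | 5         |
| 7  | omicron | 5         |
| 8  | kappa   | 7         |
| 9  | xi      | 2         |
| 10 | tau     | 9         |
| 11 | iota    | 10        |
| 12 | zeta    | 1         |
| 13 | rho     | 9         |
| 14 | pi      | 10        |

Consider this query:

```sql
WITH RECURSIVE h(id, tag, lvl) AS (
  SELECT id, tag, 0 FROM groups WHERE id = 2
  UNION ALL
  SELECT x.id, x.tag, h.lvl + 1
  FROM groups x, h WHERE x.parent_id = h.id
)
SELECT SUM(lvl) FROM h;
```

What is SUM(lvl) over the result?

Base: id=2 (alpha) at lvl 0.
Iteration 1: rows with parent_id in {2} -> phi (id 3, lvl 1), xi (id 9, lvl 1).
Iteration 2: rows with parent_id in {3,9} -> eta (id 5, lvl 2), tau (id 10, lvl 2), rho (id 13, lvl 2).
Iteration 3: rows with parent_id in {5,10,13} -> psi (id 6, lvl 3), omicron (id 7, lvl 3), iota (id 11, lvl 3), pi (id 14, lvl 3).
Iteration 4: rows with parent_id in {6,7,11,14} -> kappa (id 8, lvl 4).
Iteration 5: no rows with parent_id in {8}; recursion stops.
SUM(lvl) = 0 + 1 + 1 + 2 + 2 + 2 + 3 + 3 + 3 + 3 + 4 = 24.

24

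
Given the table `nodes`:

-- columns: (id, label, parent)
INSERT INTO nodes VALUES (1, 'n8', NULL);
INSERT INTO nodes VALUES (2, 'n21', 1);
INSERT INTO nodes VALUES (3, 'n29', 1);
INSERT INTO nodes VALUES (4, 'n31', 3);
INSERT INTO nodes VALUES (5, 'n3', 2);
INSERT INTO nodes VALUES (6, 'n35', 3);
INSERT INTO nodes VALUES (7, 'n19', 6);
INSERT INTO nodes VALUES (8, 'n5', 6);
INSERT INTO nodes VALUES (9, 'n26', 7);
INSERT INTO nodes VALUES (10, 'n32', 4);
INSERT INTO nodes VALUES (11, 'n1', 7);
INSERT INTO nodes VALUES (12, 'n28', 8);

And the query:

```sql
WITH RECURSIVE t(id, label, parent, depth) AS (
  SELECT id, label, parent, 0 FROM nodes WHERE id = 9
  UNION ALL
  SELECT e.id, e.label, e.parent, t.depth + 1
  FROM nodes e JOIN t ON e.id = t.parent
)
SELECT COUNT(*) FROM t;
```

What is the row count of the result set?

Base: id=9 (n26), parent=7, depth 0.
Iteration 1: join on id=7 -> n19 (id 7, parent=6, depth 1).
Iteration 2: join on id=6 -> n35 (id 6, parent=3, depth 2).
Iteration 3: join on id=3 -> n29 (id 3, parent=1, depth 3).
Iteration 4: join on id=1 -> n8 (id 1, parent=NULL, depth 4).
Iteration 5: parent is NULL; no match; recursion stops.
Total rows emitted: 5.

5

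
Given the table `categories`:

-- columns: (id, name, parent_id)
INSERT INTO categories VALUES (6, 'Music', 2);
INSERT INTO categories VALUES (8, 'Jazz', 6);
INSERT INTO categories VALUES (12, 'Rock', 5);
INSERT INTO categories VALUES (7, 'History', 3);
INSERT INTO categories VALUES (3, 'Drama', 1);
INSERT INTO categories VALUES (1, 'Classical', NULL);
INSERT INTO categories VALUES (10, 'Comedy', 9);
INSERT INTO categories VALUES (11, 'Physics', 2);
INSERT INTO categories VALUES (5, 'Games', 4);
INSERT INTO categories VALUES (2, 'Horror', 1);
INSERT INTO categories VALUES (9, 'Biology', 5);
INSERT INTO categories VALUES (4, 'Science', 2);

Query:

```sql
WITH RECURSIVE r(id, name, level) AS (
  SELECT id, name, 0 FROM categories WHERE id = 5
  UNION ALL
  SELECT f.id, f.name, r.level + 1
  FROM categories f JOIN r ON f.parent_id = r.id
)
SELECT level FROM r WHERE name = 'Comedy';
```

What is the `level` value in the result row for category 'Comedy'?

2

Base: id=5 (Games) at level 0.
Iteration 1: rows with parent_id in {5} -> Biology (id 9, level 1), Rock (id 12, level 1).
Iteration 2: rows with parent_id in {9,12} -> Comedy (id 10, level 2).
Iteration 3: no rows with parent_id in {10}; recursion stops.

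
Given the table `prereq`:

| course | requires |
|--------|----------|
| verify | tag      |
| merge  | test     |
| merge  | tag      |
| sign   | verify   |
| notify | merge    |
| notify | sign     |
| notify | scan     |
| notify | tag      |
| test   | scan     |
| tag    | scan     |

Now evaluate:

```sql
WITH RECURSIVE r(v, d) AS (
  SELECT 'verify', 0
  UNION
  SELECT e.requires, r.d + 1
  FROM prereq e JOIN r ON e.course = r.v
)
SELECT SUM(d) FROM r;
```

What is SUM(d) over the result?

3

Base: (verify, d=0).
Iteration 1: edges from {verify} -> (tag, d=1).
Iteration 2: edges from {tag} -> (scan, d=2).
Iteration 3: no outgoing edges from {scan}; recursion stops.
SUM(d) = 0 + 1 + 2 = 3.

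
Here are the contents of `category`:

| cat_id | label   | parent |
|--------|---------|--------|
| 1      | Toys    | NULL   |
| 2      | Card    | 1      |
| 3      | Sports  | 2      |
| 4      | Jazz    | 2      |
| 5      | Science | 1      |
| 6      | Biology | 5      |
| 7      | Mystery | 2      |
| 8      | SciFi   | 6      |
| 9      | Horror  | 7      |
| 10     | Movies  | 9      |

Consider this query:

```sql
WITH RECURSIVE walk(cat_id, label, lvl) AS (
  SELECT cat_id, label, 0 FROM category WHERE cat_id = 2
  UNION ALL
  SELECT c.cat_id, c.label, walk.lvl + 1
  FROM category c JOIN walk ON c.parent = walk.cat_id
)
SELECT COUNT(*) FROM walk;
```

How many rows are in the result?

6

Base: cat_id=2 (Card) at lvl 0.
Iteration 1: rows with parent in {2} -> Sports (id 3, lvl 1), Jazz (id 4, lvl 1), Mystery (id 7, lvl 1).
Iteration 2: rows with parent in {3,4,7} -> Horror (id 9, lvl 2).
Iteration 3: rows with parent in {9} -> Movies (id 10, lvl 3).
Iteration 4: no rows with parent in {10}; recursion stops.
Total rows emitted: 6.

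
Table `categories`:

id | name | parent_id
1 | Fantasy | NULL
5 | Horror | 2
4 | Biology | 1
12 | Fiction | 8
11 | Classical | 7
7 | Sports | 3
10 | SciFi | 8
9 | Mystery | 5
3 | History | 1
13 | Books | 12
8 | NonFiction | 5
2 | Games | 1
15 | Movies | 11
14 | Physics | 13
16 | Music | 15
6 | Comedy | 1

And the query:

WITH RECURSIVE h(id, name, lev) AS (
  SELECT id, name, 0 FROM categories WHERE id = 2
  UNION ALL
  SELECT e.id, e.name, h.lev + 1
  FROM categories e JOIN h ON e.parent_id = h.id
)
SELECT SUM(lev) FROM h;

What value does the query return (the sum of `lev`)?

20

Base: id=2 (Games) at lev 0.
Iteration 1: rows with parent_id in {2} -> Horror (id 5, lev 1).
Iteration 2: rows with parent_id in {5} -> NonFiction (id 8, lev 2), Mystery (id 9, lev 2).
Iteration 3: rows with parent_id in {8,9} -> SciFi (id 10, lev 3), Fiction (id 12, lev 3).
Iteration 4: rows with parent_id in {10,12} -> Books (id 13, lev 4).
Iteration 5: rows with parent_id in {13} -> Physics (id 14, lev 5).
Iteration 6: no rows with parent_id in {14}; recursion stops.
SUM(lev) = 0 + 1 + 2 + 2 + 3 + 3 + 4 + 5 = 20.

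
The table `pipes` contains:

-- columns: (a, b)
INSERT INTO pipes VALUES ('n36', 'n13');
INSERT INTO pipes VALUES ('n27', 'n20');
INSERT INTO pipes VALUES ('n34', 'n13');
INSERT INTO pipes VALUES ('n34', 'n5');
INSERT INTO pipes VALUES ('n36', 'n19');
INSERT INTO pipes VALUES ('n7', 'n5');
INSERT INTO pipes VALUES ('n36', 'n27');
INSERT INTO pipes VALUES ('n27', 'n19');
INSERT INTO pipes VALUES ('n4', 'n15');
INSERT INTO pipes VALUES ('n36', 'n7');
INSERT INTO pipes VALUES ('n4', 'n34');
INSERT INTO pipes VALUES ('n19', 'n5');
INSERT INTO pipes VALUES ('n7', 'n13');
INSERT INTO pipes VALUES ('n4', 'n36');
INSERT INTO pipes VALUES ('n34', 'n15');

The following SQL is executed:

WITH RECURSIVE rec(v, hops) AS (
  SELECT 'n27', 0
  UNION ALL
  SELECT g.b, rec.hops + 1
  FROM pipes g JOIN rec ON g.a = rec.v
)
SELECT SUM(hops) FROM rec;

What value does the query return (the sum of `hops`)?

4

Base: (n27, hops=0).
Iteration 1: edges from {n27} -> (n19, hops=1), (n20, hops=1).
Iteration 2: edges from {n19,n20} -> (n5, hops=2).
Iteration 3: no outgoing edges from {n5}; recursion stops.
SUM(hops) = 0 + 1 + 1 + 2 = 4.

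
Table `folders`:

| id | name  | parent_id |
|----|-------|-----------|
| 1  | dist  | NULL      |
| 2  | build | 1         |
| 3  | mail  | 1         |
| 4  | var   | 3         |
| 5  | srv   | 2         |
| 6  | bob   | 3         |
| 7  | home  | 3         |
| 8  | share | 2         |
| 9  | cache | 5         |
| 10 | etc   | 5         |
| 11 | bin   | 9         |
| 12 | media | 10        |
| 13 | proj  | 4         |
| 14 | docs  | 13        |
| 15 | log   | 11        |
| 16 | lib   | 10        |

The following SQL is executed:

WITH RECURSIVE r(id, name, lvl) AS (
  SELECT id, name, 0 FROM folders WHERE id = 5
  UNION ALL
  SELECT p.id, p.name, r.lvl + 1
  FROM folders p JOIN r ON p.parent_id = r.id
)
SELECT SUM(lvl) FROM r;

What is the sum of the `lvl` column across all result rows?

11

Base: id=5 (srv) at lvl 0.
Iteration 1: rows with parent_id in {5} -> cache (id 9, lvl 1), etc (id 10, lvl 1).
Iteration 2: rows with parent_id in {9,10} -> bin (id 11, lvl 2), media (id 12, lvl 2), lib (id 16, lvl 2).
Iteration 3: rows with parent_id in {11,12,16} -> log (id 15, lvl 3).
Iteration 4: no rows with parent_id in {15}; recursion stops.
SUM(lvl) = 0 + 1 + 1 + 2 + 2 + 2 + 3 = 11.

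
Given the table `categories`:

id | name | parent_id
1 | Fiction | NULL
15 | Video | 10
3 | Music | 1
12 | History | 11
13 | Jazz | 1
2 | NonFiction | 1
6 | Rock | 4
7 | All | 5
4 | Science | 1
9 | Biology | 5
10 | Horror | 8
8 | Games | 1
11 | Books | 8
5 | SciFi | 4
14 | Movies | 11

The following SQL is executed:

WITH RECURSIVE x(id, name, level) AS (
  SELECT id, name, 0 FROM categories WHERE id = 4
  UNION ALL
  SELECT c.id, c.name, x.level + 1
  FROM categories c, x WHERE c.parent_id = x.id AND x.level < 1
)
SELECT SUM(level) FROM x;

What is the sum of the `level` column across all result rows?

2

Base: id=4 (Science) at level 0.
Iteration 1: rows with parent_id in {4} -> SciFi (id 5, level 1), Rock (id 6, level 1).
Iteration 2: level < 1 fails for all current rows; recursion stops.
SUM(level) = 0 + 1 + 1 = 2.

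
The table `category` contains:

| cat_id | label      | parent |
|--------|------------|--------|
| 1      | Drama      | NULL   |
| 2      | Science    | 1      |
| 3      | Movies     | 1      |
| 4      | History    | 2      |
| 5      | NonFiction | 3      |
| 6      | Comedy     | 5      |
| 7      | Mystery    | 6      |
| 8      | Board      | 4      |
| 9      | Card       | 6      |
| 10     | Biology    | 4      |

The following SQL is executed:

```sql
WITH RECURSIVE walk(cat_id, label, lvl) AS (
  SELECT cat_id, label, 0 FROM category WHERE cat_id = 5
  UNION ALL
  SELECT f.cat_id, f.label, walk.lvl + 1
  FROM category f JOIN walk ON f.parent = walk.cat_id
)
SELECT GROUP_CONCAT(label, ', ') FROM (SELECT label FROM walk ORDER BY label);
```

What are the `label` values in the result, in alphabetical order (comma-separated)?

Card, Comedy, Mystery, NonFiction

Base: cat_id=5 (NonFiction) at lvl 0.
Iteration 1: rows with parent in {5} -> Comedy (id 6, lvl 1).
Iteration 2: rows with parent in {6} -> Mystery (id 7, lvl 2), Card (id 9, lvl 2).
Iteration 3: no rows with parent in {7,9}; recursion stops.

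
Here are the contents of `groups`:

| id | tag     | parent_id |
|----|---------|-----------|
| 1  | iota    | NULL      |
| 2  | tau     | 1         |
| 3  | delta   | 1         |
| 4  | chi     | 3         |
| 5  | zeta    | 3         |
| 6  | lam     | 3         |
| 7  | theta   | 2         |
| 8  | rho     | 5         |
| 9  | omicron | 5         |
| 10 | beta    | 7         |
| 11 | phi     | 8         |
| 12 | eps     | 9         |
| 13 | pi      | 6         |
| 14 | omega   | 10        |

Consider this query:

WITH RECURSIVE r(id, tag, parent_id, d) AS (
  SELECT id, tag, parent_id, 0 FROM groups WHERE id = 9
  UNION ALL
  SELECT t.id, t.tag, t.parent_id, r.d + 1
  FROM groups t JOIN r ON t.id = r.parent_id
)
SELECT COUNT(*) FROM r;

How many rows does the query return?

Base: id=9 (omicron), parent_id=5, d 0.
Iteration 1: join on id=5 -> zeta (id 5, parent_id=3, d 1).
Iteration 2: join on id=3 -> delta (id 3, parent_id=1, d 2).
Iteration 3: join on id=1 -> iota (id 1, parent_id=NULL, d 3).
Iteration 4: parent_id is NULL; no match; recursion stops.
Total rows emitted: 4.

4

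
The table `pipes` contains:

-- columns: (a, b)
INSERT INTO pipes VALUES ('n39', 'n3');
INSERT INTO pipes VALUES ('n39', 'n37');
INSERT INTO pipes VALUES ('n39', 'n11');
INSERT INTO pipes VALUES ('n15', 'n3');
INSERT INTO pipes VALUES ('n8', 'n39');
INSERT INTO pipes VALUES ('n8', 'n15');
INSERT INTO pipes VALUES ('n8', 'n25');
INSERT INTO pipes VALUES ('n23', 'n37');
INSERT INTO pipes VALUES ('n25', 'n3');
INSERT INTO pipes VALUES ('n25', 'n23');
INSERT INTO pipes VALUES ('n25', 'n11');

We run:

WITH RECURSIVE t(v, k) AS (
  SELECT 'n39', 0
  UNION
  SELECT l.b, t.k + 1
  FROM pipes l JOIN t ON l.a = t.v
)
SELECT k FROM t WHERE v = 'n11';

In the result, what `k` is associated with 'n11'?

Base: (n39, k=0).
Iteration 1: edges from {n39} -> (n11, k=1), (n3, k=1), (n37, k=1).
Iteration 2: no outgoing edges from {n11,n3,n37}; recursion stops.

1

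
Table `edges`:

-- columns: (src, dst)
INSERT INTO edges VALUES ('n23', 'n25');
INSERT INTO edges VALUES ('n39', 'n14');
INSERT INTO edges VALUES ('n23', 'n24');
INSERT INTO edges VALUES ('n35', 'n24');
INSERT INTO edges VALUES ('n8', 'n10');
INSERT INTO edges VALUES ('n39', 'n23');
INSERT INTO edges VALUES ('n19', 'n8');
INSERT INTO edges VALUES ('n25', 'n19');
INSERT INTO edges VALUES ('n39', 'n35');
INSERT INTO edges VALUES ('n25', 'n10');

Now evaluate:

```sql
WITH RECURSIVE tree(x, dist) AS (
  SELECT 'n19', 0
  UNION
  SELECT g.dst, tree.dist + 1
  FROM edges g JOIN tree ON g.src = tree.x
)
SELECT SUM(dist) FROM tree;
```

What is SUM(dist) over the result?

Base: (n19, dist=0).
Iteration 1: edges from {n19} -> (n8, dist=1).
Iteration 2: edges from {n8} -> (n10, dist=2).
Iteration 3: no outgoing edges from {n10}; recursion stops.
SUM(dist) = 0 + 1 + 2 = 3.

3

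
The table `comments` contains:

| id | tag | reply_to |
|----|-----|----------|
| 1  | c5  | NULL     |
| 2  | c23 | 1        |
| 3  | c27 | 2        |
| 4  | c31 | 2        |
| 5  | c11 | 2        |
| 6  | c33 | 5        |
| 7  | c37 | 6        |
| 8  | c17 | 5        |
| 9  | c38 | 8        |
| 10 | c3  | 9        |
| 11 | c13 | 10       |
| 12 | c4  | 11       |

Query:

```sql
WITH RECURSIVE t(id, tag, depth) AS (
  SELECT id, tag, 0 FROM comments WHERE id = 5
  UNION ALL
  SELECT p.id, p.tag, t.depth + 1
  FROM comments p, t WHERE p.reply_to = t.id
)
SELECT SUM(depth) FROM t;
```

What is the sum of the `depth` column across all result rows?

18

Base: id=5 (c11) at depth 0.
Iteration 1: rows with reply_to in {5} -> c33 (id 6, depth 1), c17 (id 8, depth 1).
Iteration 2: rows with reply_to in {6,8} -> c37 (id 7, depth 2), c38 (id 9, depth 2).
Iteration 3: rows with reply_to in {7,9} -> c3 (id 10, depth 3).
Iteration 4: rows with reply_to in {10} -> c13 (id 11, depth 4).
Iteration 5: rows with reply_to in {11} -> c4 (id 12, depth 5).
Iteration 6: no rows with reply_to in {12}; recursion stops.
SUM(depth) = 0 + 1 + 1 + 2 + 2 + 3 + 4 + 5 = 18.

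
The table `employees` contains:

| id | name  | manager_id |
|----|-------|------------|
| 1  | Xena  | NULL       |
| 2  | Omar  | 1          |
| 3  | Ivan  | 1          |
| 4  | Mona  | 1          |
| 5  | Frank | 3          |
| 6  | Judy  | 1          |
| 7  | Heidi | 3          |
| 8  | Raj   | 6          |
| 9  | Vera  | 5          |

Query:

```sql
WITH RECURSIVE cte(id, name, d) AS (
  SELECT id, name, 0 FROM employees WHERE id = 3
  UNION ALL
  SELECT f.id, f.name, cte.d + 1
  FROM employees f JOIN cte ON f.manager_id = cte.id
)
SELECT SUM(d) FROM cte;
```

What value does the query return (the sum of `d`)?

Base: id=3 (Ivan) at d 0.
Iteration 1: rows with manager_id in {3} -> Frank (id 5, d 1), Heidi (id 7, d 1).
Iteration 2: rows with manager_id in {5,7} -> Vera (id 9, d 2).
Iteration 3: no rows with manager_id in {9}; recursion stops.
SUM(d) = 0 + 1 + 1 + 2 = 4.

4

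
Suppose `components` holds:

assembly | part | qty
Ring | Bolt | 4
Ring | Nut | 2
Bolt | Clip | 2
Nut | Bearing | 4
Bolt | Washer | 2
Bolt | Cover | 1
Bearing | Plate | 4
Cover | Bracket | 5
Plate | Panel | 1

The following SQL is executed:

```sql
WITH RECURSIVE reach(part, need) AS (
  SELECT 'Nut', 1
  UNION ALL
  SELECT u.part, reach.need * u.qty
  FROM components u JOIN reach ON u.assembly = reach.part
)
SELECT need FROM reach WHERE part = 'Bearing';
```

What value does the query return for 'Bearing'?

4

Base: (Nut, need=1).
Iteration 1: components of {Nut} -> Bearing = 1*4 = 4.
Iteration 2: components of {Bearing} -> Plate = 4*4 = 16.
Iteration 3: components of {Plate} -> Panel = 16*1 = 16.
Iteration 4: no further components; recursion stops.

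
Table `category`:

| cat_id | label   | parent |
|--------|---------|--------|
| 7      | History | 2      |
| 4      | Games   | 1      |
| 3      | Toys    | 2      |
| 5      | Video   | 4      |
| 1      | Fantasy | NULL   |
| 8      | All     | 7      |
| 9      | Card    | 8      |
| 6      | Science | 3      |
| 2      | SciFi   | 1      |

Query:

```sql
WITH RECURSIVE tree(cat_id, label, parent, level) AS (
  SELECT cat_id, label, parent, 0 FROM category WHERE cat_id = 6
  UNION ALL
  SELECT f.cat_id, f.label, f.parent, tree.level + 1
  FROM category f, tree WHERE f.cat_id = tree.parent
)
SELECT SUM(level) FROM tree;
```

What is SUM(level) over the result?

Base: cat_id=6 (Science), parent=3, level 0.
Iteration 1: join on cat_id=3 -> Toys (id 3, parent=2, level 1).
Iteration 2: join on cat_id=2 -> SciFi (id 2, parent=1, level 2).
Iteration 3: join on cat_id=1 -> Fantasy (id 1, parent=NULL, level 3).
Iteration 4: parent is NULL; no match; recursion stops.
SUM(level) = 0 + 1 + 2 + 3 = 6.

6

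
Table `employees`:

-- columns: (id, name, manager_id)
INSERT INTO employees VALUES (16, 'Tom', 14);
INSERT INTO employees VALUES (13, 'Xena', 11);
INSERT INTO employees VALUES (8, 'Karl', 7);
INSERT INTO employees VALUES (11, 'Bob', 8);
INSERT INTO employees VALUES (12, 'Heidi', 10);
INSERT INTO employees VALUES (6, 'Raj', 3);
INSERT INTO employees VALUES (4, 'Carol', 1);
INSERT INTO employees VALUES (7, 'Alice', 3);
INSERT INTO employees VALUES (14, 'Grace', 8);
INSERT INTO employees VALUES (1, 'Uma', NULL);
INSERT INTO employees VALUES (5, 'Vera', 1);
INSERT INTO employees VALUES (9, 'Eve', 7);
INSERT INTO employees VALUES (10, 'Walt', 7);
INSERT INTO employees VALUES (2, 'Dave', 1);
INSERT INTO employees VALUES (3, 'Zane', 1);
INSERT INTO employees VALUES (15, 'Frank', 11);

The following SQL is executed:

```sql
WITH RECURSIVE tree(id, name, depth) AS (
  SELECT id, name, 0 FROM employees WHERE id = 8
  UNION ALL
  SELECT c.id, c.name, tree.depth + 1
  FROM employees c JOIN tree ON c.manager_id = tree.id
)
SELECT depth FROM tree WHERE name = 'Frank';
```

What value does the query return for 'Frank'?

Base: id=8 (Karl) at depth 0.
Iteration 1: rows with manager_id in {8} -> Bob (id 11, depth 1), Grace (id 14, depth 1).
Iteration 2: rows with manager_id in {11,14} -> Xena (id 13, depth 2), Frank (id 15, depth 2), Tom (id 16, depth 2).
Iteration 3: no rows with manager_id in {13,15,16}; recursion stops.

2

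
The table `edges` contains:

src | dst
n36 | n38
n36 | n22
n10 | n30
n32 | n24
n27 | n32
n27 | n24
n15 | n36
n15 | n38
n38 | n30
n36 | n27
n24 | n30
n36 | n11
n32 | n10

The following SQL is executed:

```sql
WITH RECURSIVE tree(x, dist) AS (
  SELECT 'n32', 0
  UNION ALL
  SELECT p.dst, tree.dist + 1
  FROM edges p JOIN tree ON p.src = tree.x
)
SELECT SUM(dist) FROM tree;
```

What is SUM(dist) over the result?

Base: (n32, dist=0).
Iteration 1: edges from {n32} -> (n10, dist=1), (n24, dist=1).
Iteration 2: edges from {n10,n24} -> (n30, dist=2) x2. [UNION ALL keeps all 2 new rows, including repeats]
Iteration 3: no outgoing edges from {n30}; recursion stops.
SUM(dist) = 0 + 1 + 1 + 2 + 2 = 6.

6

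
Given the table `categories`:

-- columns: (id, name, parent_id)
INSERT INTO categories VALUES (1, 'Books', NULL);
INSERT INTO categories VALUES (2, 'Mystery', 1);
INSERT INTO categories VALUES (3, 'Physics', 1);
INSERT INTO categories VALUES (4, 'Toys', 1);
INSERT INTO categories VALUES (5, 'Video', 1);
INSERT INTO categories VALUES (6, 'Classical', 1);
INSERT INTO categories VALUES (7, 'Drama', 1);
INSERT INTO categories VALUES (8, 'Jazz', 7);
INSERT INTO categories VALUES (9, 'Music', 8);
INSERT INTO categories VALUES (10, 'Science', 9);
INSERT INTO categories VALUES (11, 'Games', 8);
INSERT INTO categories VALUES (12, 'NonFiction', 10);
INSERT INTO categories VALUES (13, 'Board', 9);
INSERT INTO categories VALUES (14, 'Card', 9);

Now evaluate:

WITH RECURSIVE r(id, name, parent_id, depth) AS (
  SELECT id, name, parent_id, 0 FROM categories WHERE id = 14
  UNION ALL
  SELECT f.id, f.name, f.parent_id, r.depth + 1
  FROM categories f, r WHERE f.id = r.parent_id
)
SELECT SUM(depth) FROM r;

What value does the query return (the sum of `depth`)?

10

Base: id=14 (Card), parent_id=9, depth 0.
Iteration 1: join on id=9 -> Music (id 9, parent_id=8, depth 1).
Iteration 2: join on id=8 -> Jazz (id 8, parent_id=7, depth 2).
Iteration 3: join on id=7 -> Drama (id 7, parent_id=1, depth 3).
Iteration 4: join on id=1 -> Books (id 1, parent_id=NULL, depth 4).
Iteration 5: parent_id is NULL; no match; recursion stops.
SUM(depth) = 0 + 1 + 2 + 3 + 4 = 10.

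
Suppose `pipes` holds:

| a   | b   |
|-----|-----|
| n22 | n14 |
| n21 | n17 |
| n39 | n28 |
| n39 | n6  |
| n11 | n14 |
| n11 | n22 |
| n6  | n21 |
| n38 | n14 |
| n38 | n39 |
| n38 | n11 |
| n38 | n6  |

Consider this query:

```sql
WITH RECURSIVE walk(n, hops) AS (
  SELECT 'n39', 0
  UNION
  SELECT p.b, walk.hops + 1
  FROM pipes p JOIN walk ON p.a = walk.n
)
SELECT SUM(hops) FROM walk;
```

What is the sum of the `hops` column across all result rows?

Base: (n39, hops=0).
Iteration 1: edges from {n39} -> (n28, hops=1), (n6, hops=1).
Iteration 2: edges from {n28,n6} -> (n21, hops=2).
Iteration 3: edges from {n21} -> (n17, hops=3).
Iteration 4: no outgoing edges from {n17}; recursion stops.
SUM(hops) = 0 + 1 + 1 + 2 + 3 = 7.

7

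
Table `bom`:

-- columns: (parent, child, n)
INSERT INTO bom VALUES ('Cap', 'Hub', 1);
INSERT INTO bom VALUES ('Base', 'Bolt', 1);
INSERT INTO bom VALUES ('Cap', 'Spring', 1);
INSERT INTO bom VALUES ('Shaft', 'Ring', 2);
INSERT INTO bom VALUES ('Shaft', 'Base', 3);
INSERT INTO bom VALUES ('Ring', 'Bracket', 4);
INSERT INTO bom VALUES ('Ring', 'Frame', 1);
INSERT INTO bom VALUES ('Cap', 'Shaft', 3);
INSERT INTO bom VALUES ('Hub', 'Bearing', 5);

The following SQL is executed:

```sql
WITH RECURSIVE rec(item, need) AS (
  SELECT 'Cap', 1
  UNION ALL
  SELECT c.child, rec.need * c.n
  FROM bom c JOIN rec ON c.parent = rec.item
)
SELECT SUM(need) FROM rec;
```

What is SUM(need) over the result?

65

Base: (Cap, need=1).
Iteration 1: components of {Cap} -> Hub = 1*1 = 1, Shaft = 1*3 = 3, Spring = 1*1 = 1.
Iteration 2: components of {Hub,Shaft,Spring} -> Base = 3*3 = 9, Bearing = 1*5 = 5, Ring = 3*2 = 6.
Iteration 3: components of {Base,Bearing,Ring} -> Bolt = 9*1 = 9, Bracket = 6*4 = 24, Frame = 6*1 = 6.
Iteration 4: no further components; recursion stops.
SUM(need) = 1 + 1 + 1 + 3 + 5 + 9 + 6 + 9 + 24 + 6 = 65.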